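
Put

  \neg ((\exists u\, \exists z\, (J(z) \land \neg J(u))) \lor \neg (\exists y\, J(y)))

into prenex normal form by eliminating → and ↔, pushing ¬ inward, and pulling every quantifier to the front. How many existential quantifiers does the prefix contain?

1

Push ¬ through the quantifiers and connectives to reach negation normal form:
  (\forall u\, \forall z\, (\neg J(z) \lor J(u))) \land (\exists y\, J(y))
Finally move all quantifiers to the prefix:
  \forall u\, \forall z\, \exists y\, ((\neg J(z) \lor J(u)) \land J(y))
The prefix is \forall u \forall z \exists y: 2 universal, 1 existential.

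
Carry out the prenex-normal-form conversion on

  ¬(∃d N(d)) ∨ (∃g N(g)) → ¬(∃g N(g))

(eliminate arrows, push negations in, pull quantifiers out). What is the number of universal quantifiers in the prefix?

2

First replace A → B with ¬A ∨ B.
  ¬(¬(∃d N(d)) ∨ (∃g N(g))) ∨ ¬(∃g N(g))
Push ¬ through the quantifiers and connectives to reach negation normal form:
  (∃d N(d)) ∧ (∀g ¬N(g)) ∨ (∀g ¬N(g))
Rename bound variables to avoid capture: g↦c.
  (∃d N(d)) ∧ (∀g ¬N(g)) ∨ (∀c ¬N(c))
Extract every quantifier outward, since the variables are now distinct and don't occur free across branches:
  ∃d ∀g ∀c (N(d) ∧ ¬N(g) ∨ ¬N(c))
The prefix is ∃d ∀g ∀c: 2 universal, 1 existential.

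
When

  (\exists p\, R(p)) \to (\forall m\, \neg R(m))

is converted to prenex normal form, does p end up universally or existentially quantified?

universal

Eliminate → and ↔ using ¬ and ∨.
  \neg (\exists p\, R(p)) \lor (\forall m\, \neg R(m))
Move each ¬ inward, flipping quantifiers it crosses:
  (\forall p\, \neg R(p)) \lor (\forall m\, \neg R(m))
All bound variables are already distinct, so no renaming is needed.
Pull the quantifiers to the front (each side's bound variable is not free in the other side):
  \forall p\, \forall m\, (\neg R(p) \lor \neg R(m))
The quantifier \exists p sits under an odd number of negations (counting the antecedent side of each →), so it flips to \forall p.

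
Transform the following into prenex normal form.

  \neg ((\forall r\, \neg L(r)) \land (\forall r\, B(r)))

Drive negations inward (¬∀x A ≡ ∃x ¬A, ¬∃x A ≡ ∀x ¬A, De Morgan for ∧/∨):
  (\exists r\, L(r)) \lor (\exists r\, \neg B(r))
Give each quantifier a distinct variable: r↦t.
  (\exists r\, L(r)) \lor (\exists t\, \neg B(t))
Extract every quantifier outward, since the variables are now distinct and don't occur free across branches:
  \exists r\, \exists t\, (L(r) \lor \neg B(t))

\exists r\, \exists t\, (L(r) \lor \neg B(t))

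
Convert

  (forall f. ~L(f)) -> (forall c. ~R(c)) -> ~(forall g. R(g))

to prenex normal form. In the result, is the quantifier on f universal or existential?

First replace A → B with ¬A ∨ B.
  ~(forall f. ~L(f)) | ~(forall c. ~R(c)) | ~(forall g. R(g))
Drive negations inward (¬∀x A ≡ ∃x ¬A, ¬∃x A ≡ ∀x ¬A, De Morgan for ∧/∨):
  (exists f. L(f)) | (exists c. R(c)) | (exists g. ~R(g))
Extract every quantifier outward, since the variables are now distinct and don't occur free across branches:
  exists f. exists c. exists g. (L(f) | R(c) | ~R(g))
The quantifier forall f sits under an odd number of negations (counting the antecedent side of each →), so it flips to exists f.

existential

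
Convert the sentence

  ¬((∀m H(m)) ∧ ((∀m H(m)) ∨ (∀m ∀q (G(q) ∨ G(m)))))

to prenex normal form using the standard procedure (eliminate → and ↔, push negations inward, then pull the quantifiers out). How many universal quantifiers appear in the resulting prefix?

0

Move each ¬ inward, flipping quantifiers it crosses:
  (∃m ¬H(m)) ∨ (∃m ¬H(m)) ∧ (∃m ∃q (¬G(q) ∧ ¬G(m)))
Give each quantifier a distinct variable: m↦z1, m↦y.
  (∃m ¬H(m)) ∨ (∃z1 ¬H(z1)) ∧ (∃y ∃q (¬G(q) ∧ ¬G(y)))
Extract every quantifier outward, since the variables are now distinct and don't occur free across branches:
  ∃m ∃z1 ∃y ∃q (¬H(m) ∨ ¬H(z1) ∧ ¬G(q) ∧ ¬G(y))
The prefix is ∃m ∃z1 ∃y ∃q: 0 universal, 4 existential.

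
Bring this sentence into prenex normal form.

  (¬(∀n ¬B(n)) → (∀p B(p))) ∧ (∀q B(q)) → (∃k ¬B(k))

Eliminate → and ↔ using ¬ and ∨.
  ¬((¬¬(∀n ¬B(n)) ∨ (∀p B(p))) ∧ (∀q B(q))) ∨ (∃k ¬B(k))
Drive negations inward (¬∀x A ≡ ∃x ¬A, ¬∃x A ≡ ∀x ¬A, De Morgan for ∧/∨):
  (∃n B(n)) ∧ (∃p ¬B(p)) ∨ (∃q ¬B(q)) ∨ (∃k ¬B(k))
Pull the quantifiers to the front (each side's bound variable is not free in the other side):
  ∃n ∃p ∃q ∃k (B(n) ∧ ¬B(p) ∨ ¬B(q) ∨ ¬B(k))

∃n ∃p ∃q ∃k (B(n) ∧ ¬B(p) ∨ ¬B(q) ∨ ¬B(k))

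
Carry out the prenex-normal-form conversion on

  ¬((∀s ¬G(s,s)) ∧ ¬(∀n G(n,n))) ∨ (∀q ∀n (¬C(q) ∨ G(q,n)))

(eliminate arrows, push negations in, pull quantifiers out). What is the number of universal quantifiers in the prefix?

Push ¬ through the quantifiers and connectives to reach negation normal form:
  (∃s G(s,s)) ∨ (∀n G(n,n)) ∨ (∀q ∀n (¬C(q) ∨ G(q,n)))
Give each quantifier a distinct variable: n↦r.
  (∃s G(s,s)) ∨ (∀n G(n,n)) ∨ (∀q ∀r (¬C(q) ∨ G(q,r)))
Finally move all quantifiers to the prefix:
  ∃s ∀n ∀q ∀r (G(s,s) ∨ G(n,n) ∨ ¬C(q) ∨ G(q,r))
The prefix is ∃s ∀n ∀q ∀r: 3 universal, 1 existential.

3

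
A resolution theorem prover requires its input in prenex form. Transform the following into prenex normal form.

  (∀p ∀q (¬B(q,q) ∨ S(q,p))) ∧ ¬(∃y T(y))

∀p ∀q ∀y ((¬B(q,q) ∨ S(q,p)) ∧ ¬T(y))

Move each ¬ inward, flipping quantifiers it crosses:
  (∀p ∀q (¬B(q,q) ∨ S(q,p))) ∧ (∀y ¬T(y))
All bound variables are already distinct, so no renaming is needed.
Pull the quantifiers to the front (each side's bound variable is not free in the other side):
  ∀p ∀q ∀y ((¬B(q,q) ∨ S(q,p)) ∧ ¬T(y))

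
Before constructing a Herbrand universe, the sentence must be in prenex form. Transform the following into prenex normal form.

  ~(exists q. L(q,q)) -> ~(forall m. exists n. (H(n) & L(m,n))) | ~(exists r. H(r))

exists q. exists m. forall n. forall r. (L(q,q) | ~H(n) | ~L(m,n) | ~H(r))

Eliminate → and ↔ using ¬ and ∨.
  ~~(exists q. L(q,q)) | ~(forall m. exists n. (H(n) & L(m,n))) | ~(exists r. H(r))
Move each ¬ inward, flipping quantifiers it crosses:
  (exists q. L(q,q)) | (exists m. forall n. (~H(n) | ~L(m,n))) | (forall r. ~H(r))
All bound variables are already distinct, so no renaming is needed.
Extract every quantifier outward, since the variables are now distinct and don't occur free across branches:
  exists q. exists m. forall n. forall r. (L(q,q) | ~H(n) | ~L(m,n) | ~H(r))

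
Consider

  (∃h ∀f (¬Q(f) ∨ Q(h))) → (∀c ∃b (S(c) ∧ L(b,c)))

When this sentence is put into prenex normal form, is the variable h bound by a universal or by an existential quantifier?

Eliminate → and ↔ using ¬ and ∨.
  ¬(∃h ∀f (¬Q(f) ∨ Q(h))) ∨ (∀c ∃b (S(c) ∧ L(b,c)))
Push ¬ through the quantifiers and connectives to reach negation normal form:
  (∀h ∃f (Q(f) ∧ ¬Q(h))) ∨ (∀c ∃b (S(c) ∧ L(b,c)))
Finally move all quantifiers to the prefix:
  ∀h ∃f ∀c ∃b (Q(f) ∧ ¬Q(h) ∨ S(c) ∧ L(b,c))
The quantifier ∃h sits under an odd number of negations (counting the antecedent side of each →), so it flips to ∀h.

universal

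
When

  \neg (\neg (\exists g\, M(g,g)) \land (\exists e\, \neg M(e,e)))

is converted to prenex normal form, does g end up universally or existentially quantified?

existential

Drive negations inward (¬∀x A ≡ ∃x ¬A, ¬∃x A ≡ ∀x ¬A, De Morgan for ∧/∨):
  (\exists g\, M(g,g)) \lor (\forall e\, M(e,e))
All bound variables are already distinct, so no renaming is needed.
Extract every quantifier outward, since the variables are now distinct and don't occur free across branches:
  \exists g\, \forall e\, (M(g,g) \lor M(e,e))
The quantifier \exists g sits under an even number of negations, so it remains existential.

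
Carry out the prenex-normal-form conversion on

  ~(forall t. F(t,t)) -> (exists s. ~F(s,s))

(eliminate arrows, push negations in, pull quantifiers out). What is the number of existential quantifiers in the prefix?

Eliminate → and ↔ using ¬ and ∨.
  ~~(forall t. F(t,t)) | (exists s. ~F(s,s))
Push ¬ through the quantifiers and connectives to reach negation normal form:
  (forall t. F(t,t)) | (exists s. ~F(s,s))
All bound variables are already distinct, so no renaming is needed.
Extract every quantifier outward, since the variables are now distinct and don't occur free across branches:
  forall t. exists s. (F(t,t) | ~F(s,s))
The prefix is forall t exists s: 1 universal, 1 existential.

1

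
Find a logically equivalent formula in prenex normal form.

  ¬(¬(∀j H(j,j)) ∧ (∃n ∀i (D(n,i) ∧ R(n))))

Drive negations inward (¬∀x A ≡ ∃x ¬A, ¬∃x A ≡ ∀x ¬A, De Morgan for ∧/∨):
  (∀j H(j,j)) ∨ (∀n ∃i (¬D(n,i) ∨ ¬R(n)))
Pull the quantifiers to the front (each side's bound variable is not free in the other side):
  ∀j ∀n ∃i (H(j,j) ∨ ¬D(n,i) ∨ ¬R(n))

∀j ∀n ∃i (H(j,j) ∨ ¬D(n,i) ∨ ¬R(n))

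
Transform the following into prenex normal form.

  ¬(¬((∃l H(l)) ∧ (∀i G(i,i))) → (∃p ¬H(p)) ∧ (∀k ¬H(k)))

∀l ∃i ∀p ∃k ((¬H(l) ∨ ¬G(i,i)) ∧ (H(p) ∨ H(k)))

Eliminate → and ↔ using ¬ and ∨.
  ¬(¬¬((∃l H(l)) ∧ (∀i G(i,i))) ∨ (∃p ¬H(p)) ∧ (∀k ¬H(k)))
Push ¬ through the quantifiers and connectives to reach negation normal form:
  ((∀l ¬H(l)) ∨ (∃i ¬G(i,i))) ∧ ((∀p H(p)) ∨ (∃k H(k)))
Finally move all quantifiers to the prefix:
  ∀l ∃i ∀p ∃k ((¬H(l) ∨ ¬G(i,i)) ∧ (H(p) ∨ H(k)))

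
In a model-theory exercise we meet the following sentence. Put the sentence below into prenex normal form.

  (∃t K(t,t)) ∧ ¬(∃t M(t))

Push ¬ through the quantifiers and connectives to reach negation normal form:
  (∃t K(t,t)) ∧ (∀t ¬M(t))
Rename bound variables to avoid capture: t↦u1.
  (∃t K(t,t)) ∧ (∀u1 ¬M(u1))
Extract every quantifier outward, since the variables are now distinct and don't occur free across branches:
  ∃t ∀u1 (K(t,t) ∧ ¬M(u1))

∃t ∀u1 (K(t,t) ∧ ¬M(u1))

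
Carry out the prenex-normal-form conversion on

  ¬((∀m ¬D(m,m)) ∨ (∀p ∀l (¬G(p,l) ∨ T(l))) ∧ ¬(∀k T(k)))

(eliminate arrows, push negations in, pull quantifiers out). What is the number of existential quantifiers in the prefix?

Move each ¬ inward, flipping quantifiers it crosses:
  (∃m D(m,m)) ∧ ((∃p ∃l (G(p,l) ∧ ¬T(l))) ∨ (∀k T(k)))
Finally move all quantifiers to the prefix:
  ∃m ∃p ∃l ∀k (D(m,m) ∧ (G(p,l) ∧ ¬T(l) ∨ T(k)))
The prefix is ∃m ∃p ∃l ∀k: 1 universal, 3 existential.

3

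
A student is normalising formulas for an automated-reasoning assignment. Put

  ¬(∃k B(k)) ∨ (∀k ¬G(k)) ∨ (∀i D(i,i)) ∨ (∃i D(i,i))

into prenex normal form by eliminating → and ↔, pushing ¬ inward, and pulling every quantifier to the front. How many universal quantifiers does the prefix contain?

3

Drive negations inward (¬∀x A ≡ ∃x ¬A, ¬∃x A ≡ ∀x ¬A, De Morgan for ∧/∨):
  (∀k ¬B(k)) ∨ (∀k ¬G(k)) ∨ (∀i D(i,i)) ∨ (∃i D(i,i))
Standardize variables apart so no two quantifiers bind the same name: k↦v1, i↦s.
  (∀k ¬B(k)) ∨ (∀v1 ¬G(v1)) ∨ (∀i D(i,i)) ∨ (∃s D(s,s))
Pull the quantifiers to the front (each side's bound variable is not free in the other side):
  ∀k ∀v1 ∀i ∃s (¬B(k) ∨ ¬G(v1) ∨ D(i,i) ∨ D(s,s))
The prefix is ∀k ∀v1 ∀i ∃s: 3 universal, 1 existential.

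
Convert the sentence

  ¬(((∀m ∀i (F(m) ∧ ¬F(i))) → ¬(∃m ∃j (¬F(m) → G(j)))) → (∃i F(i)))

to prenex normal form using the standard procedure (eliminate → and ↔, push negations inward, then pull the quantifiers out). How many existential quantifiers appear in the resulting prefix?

2

Eliminate → and ↔ using ¬ and ∨.
  ¬(¬(¬(∀m ∀i (F(m) ∧ ¬F(i))) ∨ ¬(∃m ∃j (¬¬F(m) ∨ G(j)))) ∨ (∃i F(i)))
Move each ¬ inward, flipping quantifiers it crosses:
  ((∃m ∃i (¬F(m) ∨ F(i))) ∨ (∀m ∀j (¬F(m) ∧ ¬G(j)))) ∧ (∀i ¬F(i))
Rename bound variables to avoid capture: m↦p, i↦z1.
  ((∃m ∃i (¬F(m) ∨ F(i))) ∨ (∀p ∀j (¬F(p) ∧ ¬G(j)))) ∧ (∀z1 ¬F(z1))
Extract every quantifier outward, since the variables are now distinct and don't occur free across branches:
  ∃m ∃i ∀p ∀j ∀z1 ((¬F(m) ∨ F(i) ∨ ¬F(p) ∧ ¬G(j)) ∧ ¬F(z1))
The prefix is ∃m ∃i ∀p ∀j ∀z1: 3 universal, 2 existential.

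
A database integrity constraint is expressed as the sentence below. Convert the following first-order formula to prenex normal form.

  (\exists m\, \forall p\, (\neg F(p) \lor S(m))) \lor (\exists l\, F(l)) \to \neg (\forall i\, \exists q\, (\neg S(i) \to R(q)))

Eliminate → and ↔ using ¬ and ∨.
  \neg ((\exists m\, \forall p\, (\neg F(p) \lor S(m))) \lor (\exists l\, F(l))) \lor \neg (\forall i\, \exists q\, (\neg \neg S(i) \lor R(q)))
Drive negations inward (¬∀x A ≡ ∃x ¬A, ¬∃x A ≡ ∀x ¬A, De Morgan for ∧/∨):
  (\forall m\, \exists p\, (F(p) \land \neg S(m))) \land (\forall l\, \neg F(l)) \lor (\exists i\, \forall q\, (\neg S(i) \land \neg R(q)))
All bound variables are already distinct, so no renaming is needed.
Finally move all quantifiers to the prefix:
  \forall m\, \exists p\, \forall l\, \exists i\, \forall q\, (F(p) \land \neg S(m) \land \neg F(l) \lor \neg S(i) \land \neg R(q))

\forall m\, \exists p\, \forall l\, \exists i\, \forall q\, (F(p) \land \neg S(m) \land \neg F(l) \lor \neg S(i) \land \neg R(q))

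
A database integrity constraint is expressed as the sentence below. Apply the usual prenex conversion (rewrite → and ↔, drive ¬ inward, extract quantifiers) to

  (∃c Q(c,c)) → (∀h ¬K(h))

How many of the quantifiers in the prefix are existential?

0

First replace A → B with ¬A ∨ B.
  ¬(∃c Q(c,c)) ∨ (∀h ¬K(h))
Drive negations inward (¬∀x A ≡ ∃x ¬A, ¬∃x A ≡ ∀x ¬A, De Morgan for ∧/∨):
  (∀c ¬Q(c,c)) ∨ (∀h ¬K(h))
All bound variables are already distinct, so no renaming is needed.
Finally move all quantifiers to the prefix:
  ∀c ∀h (¬Q(c,c) ∨ ¬K(h))
The prefix is ∀c ∀h: 2 universal, 0 existential.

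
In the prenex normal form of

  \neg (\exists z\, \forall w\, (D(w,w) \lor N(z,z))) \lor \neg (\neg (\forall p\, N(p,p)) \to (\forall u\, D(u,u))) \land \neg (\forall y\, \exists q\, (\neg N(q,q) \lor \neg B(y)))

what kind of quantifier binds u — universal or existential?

Eliminate → and ↔ using ¬ and ∨.
  \neg (\exists z\, \forall w\, (D(w,w) \lor N(z,z))) \lor \neg (\neg \neg (\forall p\, N(p,p)) \lor (\forall u\, D(u,u))) \land \neg (\forall y\, \exists q\, (\neg N(q,q) \lor \neg B(y)))
Move each ¬ inward, flipping quantifiers it crosses:
  (\forall z\, \exists w\, (\neg D(w,w) \land \neg N(z,z))) \lor (\exists p\, \neg N(p,p)) \land (\exists u\, \neg D(u,u)) \land (\exists y\, \forall q\, (N(q,q) \land B(y)))
Pull the quantifiers to the front (each side's bound variable is not free in the other side):
  \forall z\, \exists w\, \exists p\, \exists u\, \exists y\, \forall q\, (\neg D(w,w) \land \neg N(z,z) \lor \neg N(p,p) \land \neg D(u,u) \land N(q,q) \land B(y))
The quantifier \forall u sits under an odd number of negations (counting the antecedent side of each →), so it flips to \exists u.

existential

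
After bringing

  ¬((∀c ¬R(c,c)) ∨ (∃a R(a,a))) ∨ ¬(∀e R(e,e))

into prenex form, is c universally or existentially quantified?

Drive negations inward (¬∀x A ≡ ∃x ¬A, ¬∃x A ≡ ∀x ¬A, De Morgan for ∧/∨):
  (∃c R(c,c)) ∧ (∀a ¬R(a,a)) ∨ (∃e ¬R(e,e))
All bound variables are already distinct, so no renaming is needed.
Finally move all quantifiers to the prefix:
  ∃c ∀a ∃e (R(c,c) ∧ ¬R(a,a) ∨ ¬R(e,e))
The quantifier ∀c sits under an odd number of negations, so it flips to ∃c.

existential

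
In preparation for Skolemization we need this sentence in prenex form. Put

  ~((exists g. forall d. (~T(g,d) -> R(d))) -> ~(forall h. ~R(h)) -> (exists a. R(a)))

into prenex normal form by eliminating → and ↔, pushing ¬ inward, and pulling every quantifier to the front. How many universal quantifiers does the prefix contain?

2

Eliminate → and ↔ using ¬ and ∨.
  ~(~(exists g. forall d. (~~T(g,d) | R(d))) | ~~(forall h. ~R(h)) | (exists a. R(a)))
Push ¬ through the quantifiers and connectives to reach negation normal form:
  (exists g. forall d. (T(g,d) | R(d))) & (exists h. R(h)) & (forall a. ~R(a))
All bound variables are already distinct, so no renaming is needed.
Finally move all quantifiers to the prefix:
  exists g. forall d. exists h. forall a. ((T(g,d) | R(d)) & R(h) & ~R(a))
The prefix is exists g forall d exists h forall a: 2 universal, 2 existential.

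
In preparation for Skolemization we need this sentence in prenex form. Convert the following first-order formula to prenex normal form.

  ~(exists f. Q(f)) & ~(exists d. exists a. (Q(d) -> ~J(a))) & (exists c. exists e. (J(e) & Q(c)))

forall f. forall d. forall a. exists c. exists e. (~Q(f) & Q(d) & J(a) & J(e) & Q(c))

Eliminate → and ↔ using ¬ and ∨.
  ~(exists f. Q(f)) & ~(exists d. exists a. (~Q(d) | ~J(a))) & (exists c. exists e. (J(e) & Q(c)))
Drive negations inward (¬∀x A ≡ ∃x ¬A, ¬∃x A ≡ ∀x ¬A, De Morgan for ∧/∨):
  (forall f. ~Q(f)) & (forall d. forall a. (Q(d) & J(a))) & (exists c. exists e. (J(e) & Q(c)))
All bound variables are already distinct, so no renaming is needed.
Extract every quantifier outward, since the variables are now distinct and don't occur free across branches:
  forall f. forall d. forall a. exists c. exists e. (~Q(f) & Q(d) & J(a) & J(e) & Q(c))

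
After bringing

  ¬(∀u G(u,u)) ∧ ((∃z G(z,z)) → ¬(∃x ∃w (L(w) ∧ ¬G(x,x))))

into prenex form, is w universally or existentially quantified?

universal

Eliminate → and ↔ using ¬ and ∨.
  ¬(∀u G(u,u)) ∧ (¬(∃z G(z,z)) ∨ ¬(∃x ∃w (L(w) ∧ ¬G(x,x))))
Move each ¬ inward, flipping quantifiers it crosses:
  (∃u ¬G(u,u)) ∧ ((∀z ¬G(z,z)) ∨ (∀x ∀w (¬L(w) ∨ G(x,x))))
Finally move all quantifiers to the prefix:
  ∃u ∀z ∀x ∀w (¬G(u,u) ∧ (¬G(z,z) ∨ ¬L(w) ∨ G(x,x)))
The quantifier ∃w sits under an odd number of negations (counting the antecedent side of each →), so it flips to ∀w.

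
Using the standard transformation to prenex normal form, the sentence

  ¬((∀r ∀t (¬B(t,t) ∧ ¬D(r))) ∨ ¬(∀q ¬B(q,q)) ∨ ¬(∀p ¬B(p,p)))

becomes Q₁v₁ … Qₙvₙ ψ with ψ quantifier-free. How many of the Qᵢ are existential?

Push ¬ through the quantifiers and connectives to reach negation normal form:
  (∃r ∃t (B(t,t) ∨ D(r))) ∧ (∀q ¬B(q,q)) ∧ (∀p ¬B(p,p))
All bound variables are already distinct, so no renaming is needed.
Extract every quantifier outward, since the variables are now distinct and don't occur free across branches:
  ∃r ∃t ∀q ∀p ((B(t,t) ∨ D(r)) ∧ ¬B(q,q) ∧ ¬B(p,p))
The prefix is ∃r ∃t ∀q ∀p: 2 universal, 2 existential.

2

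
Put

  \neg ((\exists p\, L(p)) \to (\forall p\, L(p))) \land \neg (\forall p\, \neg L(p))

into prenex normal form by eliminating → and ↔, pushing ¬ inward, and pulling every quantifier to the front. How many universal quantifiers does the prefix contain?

First replace A → B with ¬A ∨ B.
  \neg (\neg (\exists p\, L(p)) \lor (\forall p\, L(p))) \land \neg (\forall p\, \neg L(p))
Move each ¬ inward, flipping quantifiers it crosses:
  (\exists p\, L(p)) \land (\exists p\, \neg L(p)) \land (\exists p\, L(p))
Give each quantifier a distinct variable: p↦w1, p↦u1.
  (\exists p\, L(p)) \land (\exists w1\, \neg L(w1)) \land (\exists u1\, L(u1))
Finally move all quantifiers to the prefix:
  \exists p\, \exists w1\, \exists u1\, (L(p) \land \neg L(w1) \land L(u1))
The prefix is \exists p \exists w1 \exists u1: 0 universal, 3 existential.

0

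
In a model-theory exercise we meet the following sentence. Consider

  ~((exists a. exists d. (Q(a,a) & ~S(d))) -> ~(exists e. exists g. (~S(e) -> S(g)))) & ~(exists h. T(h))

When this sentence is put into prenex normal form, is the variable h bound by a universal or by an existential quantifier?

universal

Rewrite implications/biconditionals: A → B as ¬A ∨ B.
  ~(~(exists a. exists d. (Q(a,a) & ~S(d))) | ~(exists e. exists g. (~~S(e) | S(g)))) & ~(exists h. T(h))
Push ¬ through the quantifiers and connectives to reach negation normal form:
  (exists a. exists d. (Q(a,a) & ~S(d))) & (exists e. exists g. (S(e) | S(g))) & (forall h. ~T(h))
All bound variables are already distinct, so no renaming is needed.
Extract every quantifier outward, since the variables are now distinct and don't occur free across branches:
  exists a. exists d. exists e. exists g. forall h. (Q(a,a) & ~S(d) & (S(e) | S(g)) & ~T(h))
The quantifier exists h sits under an odd number of negations (counting the antecedent side of each →), so it flips to forall h.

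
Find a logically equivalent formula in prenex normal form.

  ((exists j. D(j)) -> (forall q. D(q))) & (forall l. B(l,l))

forall j. forall q. forall l. ((~D(j) | D(q)) & B(l,l))

Eliminate → and ↔ using ¬ and ∨.
  (~(exists j. D(j)) | (forall q. D(q))) & (forall l. B(l,l))
Drive negations inward (¬∀x A ≡ ∃x ¬A, ¬∃x A ≡ ∀x ¬A, De Morgan for ∧/∨):
  ((forall j. ~D(j)) | (forall q. D(q))) & (forall l. B(l,l))
All bound variables are already distinct, so no renaming is needed.
Extract every quantifier outward, since the variables are now distinct and don't occur free across branches:
  forall j. forall q. forall l. ((~D(j) | D(q)) & B(l,l))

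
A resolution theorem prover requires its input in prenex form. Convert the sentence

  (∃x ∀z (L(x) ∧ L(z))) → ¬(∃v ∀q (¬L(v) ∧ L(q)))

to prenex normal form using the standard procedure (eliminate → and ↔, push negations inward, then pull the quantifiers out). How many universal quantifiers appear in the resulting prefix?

2

Rewrite implications/biconditionals: A → B as ¬A ∨ B.
  ¬(∃x ∀z (L(x) ∧ L(z))) ∨ ¬(∃v ∀q (¬L(v) ∧ L(q)))
Drive negations inward (¬∀x A ≡ ∃x ¬A, ¬∃x A ≡ ∀x ¬A, De Morgan for ∧/∨):
  (∀x ∃z (¬L(x) ∨ ¬L(z))) ∨ (∀v ∃q (L(v) ∨ ¬L(q)))
All bound variables are already distinct, so no renaming is needed.
Pull the quantifiers to the front (each side's bound variable is not free in the other side):
  ∀x ∃z ∀v ∃q (¬L(x) ∨ ¬L(z) ∨ L(v) ∨ ¬L(q))
The prefix is ∀x ∃z ∀v ∃q: 2 universal, 2 existential.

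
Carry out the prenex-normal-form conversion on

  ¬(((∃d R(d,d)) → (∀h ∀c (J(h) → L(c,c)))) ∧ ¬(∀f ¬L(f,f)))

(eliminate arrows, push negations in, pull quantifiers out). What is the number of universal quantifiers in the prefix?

Rewrite implications/biconditionals: A → B as ¬A ∨ B.
  ¬((¬(∃d R(d,d)) ∨ (∀h ∀c (¬J(h) ∨ L(c,c)))) ∧ ¬(∀f ¬L(f,f)))
Drive negations inward (¬∀x A ≡ ∃x ¬A, ¬∃x A ≡ ∀x ¬A, De Morgan for ∧/∨):
  (∃d R(d,d)) ∧ (∃h ∃c (J(h) ∧ ¬L(c,c))) ∨ (∀f ¬L(f,f))
All bound variables are already distinct, so no renaming is needed.
Extract every quantifier outward, since the variables are now distinct and don't occur free across branches:
  ∃d ∃h ∃c ∀f (R(d,d) ∧ J(h) ∧ ¬L(c,c) ∨ ¬L(f,f))
The prefix is ∃d ∃h ∃c ∀f: 1 universal, 3 existential.

1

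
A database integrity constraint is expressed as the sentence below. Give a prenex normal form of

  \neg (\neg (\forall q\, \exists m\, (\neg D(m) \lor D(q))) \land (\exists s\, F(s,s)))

\forall q\, \exists m\, \forall s\, (\neg D(m) \lor D(q) \lor \neg F(s,s))

Drive negations inward (¬∀x A ≡ ∃x ¬A, ¬∃x A ≡ ∀x ¬A, De Morgan for ∧/∨):
  (\forall q\, \exists m\, (\neg D(m) \lor D(q))) \lor (\forall s\, \neg F(s,s))
All bound variables are already distinct, so no renaming is needed.
Pull the quantifiers to the front (each side's bound variable is not free in the other side):
  \forall q\, \exists m\, \forall s\, (\neg D(m) \lor D(q) \lor \neg F(s,s))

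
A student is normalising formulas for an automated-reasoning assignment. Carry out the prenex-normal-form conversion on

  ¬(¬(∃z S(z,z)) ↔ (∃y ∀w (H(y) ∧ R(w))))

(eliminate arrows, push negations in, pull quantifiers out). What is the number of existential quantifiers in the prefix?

3

Eliminate → and ↔ using ¬ and ∨; A ↔ B as (¬A ∨ B) ∧ (¬B ∨ A).
  ¬((¬¬(∃z S(z,z)) ∨ (∃y ∀w (H(y) ∧ R(w)))) ∧ (¬(∃y ∀w (H(y) ∧ R(w))) ∨ ¬(∃z S(z,z))))
Move each ¬ inward, flipping quantifiers it crosses:
  (∀z ¬S(z,z)) ∧ (∀y ∃w (¬H(y) ∨ ¬R(w))) ∨ (∃y ∀w (H(y) ∧ R(w))) ∧ (∃z S(z,z))
Standardize variables apart so no two quantifiers bind the same name: y↦v1, w↦a, z↦y1.
  (∀z ¬S(z,z)) ∧ (∀y ∃w (¬H(y) ∨ ¬R(w))) ∨ (∃v1 ∀a (H(v1) ∧ R(a))) ∧ (∃y1 S(y1,y1))
Finally move all quantifiers to the prefix:
  ∀z ∀y ∃w ∃v1 ∀a ∃y1 (¬S(z,z) ∧ (¬H(y) ∨ ¬R(w)) ∨ H(v1) ∧ R(a) ∧ S(y1,y1))
The prefix is ∀z ∀y ∃w ∃v1 ∀a ∃y1: 3 universal, 3 existential.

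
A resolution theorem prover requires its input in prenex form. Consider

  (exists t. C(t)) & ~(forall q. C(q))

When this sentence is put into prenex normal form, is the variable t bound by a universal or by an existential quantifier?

Drive negations inward (¬∀x A ≡ ∃x ¬A, ¬∃x A ≡ ∀x ¬A, De Morgan for ∧/∨):
  (exists t. C(t)) & (exists q. ~C(q))
All bound variables are already distinct, so no renaming is needed.
Finally move all quantifiers to the prefix:
  exists t. exists q. (C(t) & ~C(q))
The quantifier exists t sits under an even number of negations, so it remains existential.

existential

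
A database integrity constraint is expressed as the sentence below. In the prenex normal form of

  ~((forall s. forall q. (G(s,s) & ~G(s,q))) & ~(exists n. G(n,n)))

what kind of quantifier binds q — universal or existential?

Push ¬ through the quantifiers and connectives to reach negation normal form:
  (exists s. exists q. (~G(s,s) | G(s,q))) | (exists n. G(n,n))
All bound variables are already distinct, so no renaming is needed.
Finally move all quantifiers to the prefix:
  exists s. exists q. exists n. (~G(s,s) | G(s,q) | G(n,n))
The quantifier forall q sits under an odd number of negations, so it flips to exists q.

existential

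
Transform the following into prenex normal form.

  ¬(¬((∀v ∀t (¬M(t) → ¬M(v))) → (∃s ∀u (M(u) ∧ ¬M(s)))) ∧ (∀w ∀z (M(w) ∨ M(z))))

Eliminate → and ↔ using ¬ and ∨.
  ¬(¬(¬(∀v ∀t (¬¬M(t) ∨ ¬M(v))) ∨ (∃s ∀u (M(u) ∧ ¬M(s)))) ∧ (∀w ∀z (M(w) ∨ M(z))))
Move each ¬ inward, flipping quantifiers it crosses:
  (∃v ∃t (¬M(t) ∧ M(v))) ∨ (∃s ∀u (M(u) ∧ ¬M(s))) ∨ (∃w ∃z (¬M(w) ∧ ¬M(z)))
Extract every quantifier outward, since the variables are now distinct and don't occur free across branches:
  ∃v ∃t ∃s ∀u ∃w ∃z (¬M(t) ∧ M(v) ∨ M(u) ∧ ¬M(s) ∨ ¬M(w) ∧ ¬M(z))

∃v ∃t ∃s ∀u ∃w ∃z (¬M(t) ∧ M(v) ∨ M(u) ∧ ¬M(s) ∨ ¬M(w) ∧ ¬M(z))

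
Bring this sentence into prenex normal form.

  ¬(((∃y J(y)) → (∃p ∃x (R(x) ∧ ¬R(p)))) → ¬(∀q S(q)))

First replace A → B with ¬A ∨ B.
  ¬(¬(¬(∃y J(y)) ∨ (∃p ∃x (R(x) ∧ ¬R(p)))) ∨ ¬(∀q S(q)))
Move each ¬ inward, flipping quantifiers it crosses:
  ((∀y ¬J(y)) ∨ (∃p ∃x (R(x) ∧ ¬R(p)))) ∧ (∀q S(q))
All bound variables are already distinct, so no renaming is needed.
Finally move all quantifiers to the prefix:
  ∀y ∃p ∃x ∀q ((¬J(y) ∨ R(x) ∧ ¬R(p)) ∧ S(q))

∀y ∃p ∃x ∀q ((¬J(y) ∨ R(x) ∧ ¬R(p)) ∧ S(q))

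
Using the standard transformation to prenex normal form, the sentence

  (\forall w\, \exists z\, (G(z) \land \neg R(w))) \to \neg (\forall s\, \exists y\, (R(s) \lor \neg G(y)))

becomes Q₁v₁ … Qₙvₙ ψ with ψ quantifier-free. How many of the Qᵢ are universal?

2

Rewrite implications/biconditionals: A → B as ¬A ∨ B.
  \neg (\forall w\, \exists z\, (G(z) \land \neg R(w))) \lor \neg (\forall s\, \exists y\, (R(s) \lor \neg G(y)))
Drive negations inward (¬∀x A ≡ ∃x ¬A, ¬∃x A ≡ ∀x ¬A, De Morgan for ∧/∨):
  (\exists w\, \forall z\, (\neg G(z) \lor R(w))) \lor (\exists s\, \forall y\, (\neg R(s) \land G(y)))
Pull the quantifiers to the front (each side's bound variable is not free in the other side):
  \exists w\, \forall z\, \exists s\, \forall y\, (\neg G(z) \lor R(w) \lor \neg R(s) \land G(y))
The prefix is \exists w \forall z \exists s \forall y: 2 universal, 2 existential.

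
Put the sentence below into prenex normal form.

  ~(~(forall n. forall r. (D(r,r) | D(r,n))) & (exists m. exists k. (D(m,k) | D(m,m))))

Push ¬ through the quantifiers and connectives to reach negation normal form:
  (forall n. forall r. (D(r,r) | D(r,n))) | (forall m. forall k. (~D(m,k) & ~D(m,m)))
All bound variables are already distinct, so no renaming is needed.
Pull the quantifiers to the front (each side's bound variable is not free in the other side):
  forall n. forall r. forall m. forall k. (D(r,r) | D(r,n) | ~D(m,k) & ~D(m,m))

forall n. forall r. forall m. forall k. (D(r,r) | D(r,n) | ~D(m,k) & ~D(m,m))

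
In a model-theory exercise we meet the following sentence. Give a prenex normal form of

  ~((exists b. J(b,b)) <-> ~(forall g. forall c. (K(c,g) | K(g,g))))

Eliminate → and ↔ using ¬ and ∨; A ↔ B as (¬A ∨ B) ∧ (¬B ∨ A).
  ~((~(exists b. J(b,b)) | ~(forall g. forall c. (K(c,g) | K(g,g)))) & (~~(forall g. forall c. (K(c,g) | K(g,g))) | (exists b. J(b,b))))
Push ¬ through the quantifiers and connectives to reach negation normal form:
  (exists b. J(b,b)) & (forall g. forall c. (K(c,g) | K(g,g))) | (exists g. exists c. (~K(c,g) & ~K(g,g))) & (forall b. ~J(b,b))
Give each quantifier a distinct variable: g↦u, c↦v1, b↦w1.
  (exists b. J(b,b)) & (forall g. forall c. (K(c,g) | K(g,g))) | (exists u. exists v1. (~K(v1,u) & ~K(u,u))) & (forall w1. ~J(w1,w1))
Finally move all quantifiers to the prefix:
  exists b. forall g. forall c. exists u. exists v1. forall w1. (J(b,b) & (K(c,g) | K(g,g)) | ~K(v1,u) & ~K(u,u) & ~J(w1,w1))

exists b. forall g. forall c. exists u. exists v1. forall w1. (J(b,b) & (K(c,g) | K(g,g)) | ~K(v1,u) & ~K(u,u) & ~J(w1,w1))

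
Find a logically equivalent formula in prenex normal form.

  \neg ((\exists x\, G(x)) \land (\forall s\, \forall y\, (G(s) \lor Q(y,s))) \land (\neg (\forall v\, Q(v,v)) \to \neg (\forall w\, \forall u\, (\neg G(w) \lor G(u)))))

\forall x\, \exists s\, \exists y\, \exists v\, \forall w\, \forall u\, (\neg G(x) \lor \neg G(s) \land \neg Q(y,s) \lor \neg Q(v,v) \land (\neg G(w) \lor G(u)))

First replace A → B with ¬A ∨ B.
  \neg ((\exists x\, G(x)) \land (\forall s\, \forall y\, (G(s) \lor Q(y,s))) \land (\neg \neg (\forall v\, Q(v,v)) \lor \neg (\forall w\, \forall u\, (\neg G(w) \lor G(u)))))
Push ¬ through the quantifiers and connectives to reach negation normal form:
  (\forall x\, \neg G(x)) \lor (\exists s\, \exists y\, (\neg G(s) \land \neg Q(y,s))) \lor (\exists v\, \neg Q(v,v)) \land (\forall w\, \forall u\, (\neg G(w) \lor G(u)))
All bound variables are already distinct, so no renaming is needed.
Pull the quantifiers to the front (each side's bound variable is not free in the other side):
  \forall x\, \exists s\, \exists y\, \exists v\, \forall w\, \forall u\, (\neg G(x) \lor \neg G(s) \land \neg Q(y,s) \lor \neg Q(v,v) \land (\neg G(w) \lor G(u)))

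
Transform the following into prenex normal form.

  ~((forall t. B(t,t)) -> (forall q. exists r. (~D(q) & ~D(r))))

forall t. exists q. forall r. (B(t,t) & (D(q) | D(r)))

Eliminate → and ↔ using ¬ and ∨.
  ~(~(forall t. B(t,t)) | (forall q. exists r. (~D(q) & ~D(r))))
Push ¬ through the quantifiers and connectives to reach negation normal form:
  (forall t. B(t,t)) & (exists q. forall r. (D(q) | D(r)))
Extract every quantifier outward, since the variables are now distinct and don't occur free across branches:
  forall t. exists q. forall r. (B(t,t) & (D(q) | D(r)))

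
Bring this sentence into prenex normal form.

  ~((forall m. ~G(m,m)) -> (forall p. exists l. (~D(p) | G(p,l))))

Rewrite implications/biconditionals: A → B as ¬A ∨ B.
  ~(~(forall m. ~G(m,m)) | (forall p. exists l. (~D(p) | G(p,l))))
Push ¬ through the quantifiers and connectives to reach negation normal form:
  (forall m. ~G(m,m)) & (exists p. forall l. (D(p) & ~G(p,l)))
All bound variables are already distinct, so no renaming is needed.
Pull the quantifiers to the front (each side's bound variable is not free in the other side):
  forall m. exists p. forall l. (~G(m,m) & D(p) & ~G(p,l))

forall m. exists p. forall l. (~G(m,m) & D(p) & ~G(p,l))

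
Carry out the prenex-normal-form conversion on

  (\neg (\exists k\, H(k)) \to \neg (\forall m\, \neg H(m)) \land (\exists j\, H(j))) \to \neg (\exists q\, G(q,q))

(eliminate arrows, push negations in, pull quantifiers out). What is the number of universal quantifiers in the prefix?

First replace A → B with ¬A ∨ B.
  \neg (\neg \neg (\exists k\, H(k)) \lor \neg (\forall m\, \neg H(m)) \land (\exists j\, H(j))) \lor \neg (\exists q\, G(q,q))
Push ¬ through the quantifiers and connectives to reach negation normal form:
  (\forall k\, \neg H(k)) \land ((\forall m\, \neg H(m)) \lor (\forall j\, \neg H(j))) \lor (\forall q\, \neg G(q,q))
All bound variables are already distinct, so no renaming is needed.
Extract every quantifier outward, since the variables are now distinct and don't occur free across branches:
  \forall k\, \forall m\, \forall j\, \forall q\, (\neg H(k) \land (\neg H(m) \lor \neg H(j)) \lor \neg G(q,q))
The prefix is \forall k \forall m \forall j \forall q: 4 universal, 0 existential.

4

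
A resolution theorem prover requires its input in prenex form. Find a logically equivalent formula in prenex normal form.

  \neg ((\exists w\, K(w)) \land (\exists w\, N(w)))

Push ¬ through the quantifiers and connectives to reach negation normal form:
  (\forall w\, \neg K(w)) \lor (\forall w\, \neg N(w))
Standardize variables apart so no two quantifiers bind the same name: w↦v.
  (\forall w\, \neg K(w)) \lor (\forall v\, \neg N(v))
Finally move all quantifiers to the prefix:
  \forall w\, \forall v\, (\neg K(w) \lor \neg N(v))

\forall w\, \forall v\, (\neg K(w) \lor \neg N(v))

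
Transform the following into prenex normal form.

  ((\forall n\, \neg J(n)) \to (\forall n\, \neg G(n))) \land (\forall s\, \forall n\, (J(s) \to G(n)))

Eliminate → and ↔ using ¬ and ∨.
  (\neg (\forall n\, \neg J(n)) \lor (\forall n\, \neg G(n))) \land (\forall s\, \forall n\, (\neg J(s) \lor G(n)))
Push ¬ through the quantifiers and connectives to reach negation normal form:
  ((\exists n\, J(n)) \lor (\forall n\, \neg G(n))) \land (\forall s\, \forall n\, (\neg J(s) \lor G(n)))
Give each quantifier a distinct variable: n↦b, n↦r.
  ((\exists n\, J(n)) \lor (\forall b\, \neg G(b))) \land (\forall s\, \forall r\, (\neg J(s) \lor G(r)))
Extract every quantifier outward, since the variables are now distinct and don't occur free across branches:
  \exists n\, \forall b\, \forall s\, \forall r\, ((J(n) \lor \neg G(b)) \land (\neg J(s) \lor G(r)))

\exists n\, \forall b\, \forall s\, \forall r\, ((J(n) \lor \neg G(b)) \land (\neg J(s) \lor G(r)))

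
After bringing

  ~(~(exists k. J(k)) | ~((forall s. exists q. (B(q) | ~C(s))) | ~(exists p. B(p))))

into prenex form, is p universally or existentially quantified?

universal

Move each ¬ inward, flipping quantifiers it crosses:
  (exists k. J(k)) & ((forall s. exists q. (B(q) | ~C(s))) | (forall p. ~B(p)))
All bound variables are already distinct, so no renaming is needed.
Pull the quantifiers to the front (each side's bound variable is not free in the other side):
  exists k. forall s. exists q. forall p. (J(k) & (B(q) | ~C(s) | ~B(p)))
The quantifier exists p sits under an odd number of negations, so it flips to forall p.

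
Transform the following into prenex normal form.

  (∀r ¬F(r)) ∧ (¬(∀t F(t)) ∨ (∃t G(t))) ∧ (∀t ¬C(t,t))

∀r ∃t ∃s ∀v (¬F(r) ∧ (¬F(t) ∨ G(s)) ∧ ¬C(v,v))

Drive negations inward (¬∀x A ≡ ∃x ¬A, ¬∃x A ≡ ∀x ¬A, De Morgan for ∧/∨):
  (∀r ¬F(r)) ∧ ((∃t ¬F(t)) ∨ (∃t G(t))) ∧ (∀t ¬C(t,t))
Standardize variables apart so no two quantifiers bind the same name: t↦s, t↦v.
  (∀r ¬F(r)) ∧ ((∃t ¬F(t)) ∨ (∃s G(s))) ∧ (∀v ¬C(v,v))
Finally move all quantifiers to the prefix:
  ∀r ∃t ∃s ∀v (¬F(r) ∧ (¬F(t) ∨ G(s)) ∧ ¬C(v,v))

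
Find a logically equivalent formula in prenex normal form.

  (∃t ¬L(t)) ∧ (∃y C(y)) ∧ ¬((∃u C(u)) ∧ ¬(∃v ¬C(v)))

Move each ¬ inward, flipping quantifiers it crosses:
  (∃t ¬L(t)) ∧ (∃y C(y)) ∧ ((∀u ¬C(u)) ∨ (∃v ¬C(v)))
All bound variables are already distinct, so no renaming is needed.
Finally move all quantifiers to the prefix:
  ∃t ∃y ∀u ∃v (¬L(t) ∧ C(y) ∧ (¬C(u) ∨ ¬C(v)))

∃t ∃y ∀u ∃v (¬L(t) ∧ C(y) ∧ (¬C(u) ∨ ¬C(v)))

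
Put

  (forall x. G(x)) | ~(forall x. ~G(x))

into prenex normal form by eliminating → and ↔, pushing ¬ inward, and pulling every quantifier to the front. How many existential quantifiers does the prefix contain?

Move each ¬ inward, flipping quantifiers it crosses:
  (forall x. G(x)) | (exists x. G(x))
Rename bound variables to avoid capture: x↦q.
  (forall x. G(x)) | (exists q. G(q))
Finally move all quantifiers to the prefix:
  forall x. exists q. (G(x) | G(q))
The prefix is forall x exists q: 1 universal, 1 existential.

1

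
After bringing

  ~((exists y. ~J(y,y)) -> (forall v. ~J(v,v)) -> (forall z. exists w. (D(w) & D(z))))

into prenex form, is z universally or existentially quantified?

Eliminate → and ↔ using ¬ and ∨.
  ~(~(exists y. ~J(y,y)) | ~(forall v. ~J(v,v)) | (forall z. exists w. (D(w) & D(z))))
Move each ¬ inward, flipping quantifiers it crosses:
  (exists y. ~J(y,y)) & (forall v. ~J(v,v)) & (exists z. forall w. (~D(w) | ~D(z)))
All bound variables are already distinct, so no renaming is needed.
Extract every quantifier outward, since the variables are now distinct and don't occur free across branches:
  exists y. forall v. exists z. forall w. (~J(y,y) & ~J(v,v) & (~D(w) | ~D(z)))
The quantifier forall z sits under an odd number of negations (counting the antecedent side of each →), so it flips to exists z.

existential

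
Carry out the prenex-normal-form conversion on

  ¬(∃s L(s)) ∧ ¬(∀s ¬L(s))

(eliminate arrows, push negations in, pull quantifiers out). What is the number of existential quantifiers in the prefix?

Drive negations inward (¬∀x A ≡ ∃x ¬A, ¬∃x A ≡ ∀x ¬A, De Morgan for ∧/∨):
  (∀s ¬L(s)) ∧ (∃s L(s))
Standardize variables apart so no two quantifiers bind the same name: s↦x1.
  (∀s ¬L(s)) ∧ (∃x1 L(x1))
Extract every quantifier outward, since the variables are now distinct and don't occur free across branches:
  ∀s ∃x1 (¬L(s) ∧ L(x1))
The prefix is ∀s ∃x1: 1 universal, 1 existential.

1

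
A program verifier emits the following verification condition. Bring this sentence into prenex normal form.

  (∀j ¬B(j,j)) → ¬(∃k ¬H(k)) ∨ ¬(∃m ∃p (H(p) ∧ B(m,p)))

∃j ∀k ∀m ∀p (B(j,j) ∨ H(k) ∨ ¬H(p) ∨ ¬B(m,p))

Rewrite implications/biconditionals: A → B as ¬A ∨ B.
  ¬(∀j ¬B(j,j)) ∨ ¬(∃k ¬H(k)) ∨ ¬(∃m ∃p (H(p) ∧ B(m,p)))
Move each ¬ inward, flipping quantifiers it crosses:
  (∃j B(j,j)) ∨ (∀k H(k)) ∨ (∀m ∀p (¬H(p) ∨ ¬B(m,p)))
Extract every quantifier outward, since the variables are now distinct and don't occur free across branches:
  ∃j ∀k ∀m ∀p (B(j,j) ∨ H(k) ∨ ¬H(p) ∨ ¬B(m,p))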